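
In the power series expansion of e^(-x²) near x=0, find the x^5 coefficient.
Expand to order 5: e^(-x²) = x^4/2 - x^2 + 1 + O(x^6).
The coefficient of x^5 is 0.

Final answer: 0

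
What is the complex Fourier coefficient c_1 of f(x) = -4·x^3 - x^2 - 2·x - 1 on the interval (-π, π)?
Compute the real Fourier coefficients first: a_1 = 4, b_1 = 44 - 8·π^2.
Then c_1 = (a_1 − i·b_1)/2 = 2 - 22·i + 4·i·π^2.

Final answer: 2 - 22·i + 4·i·π^2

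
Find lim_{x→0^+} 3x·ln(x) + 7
The product is a 0·∞ indeterminate form at x → 0⁺.
Rewrite the product as 3·ln(x) / x^(-1) and apply L'Hôpital, or use the standard hierarchy x^(-1) ≫ |ln x| as x → 0⁺.
The indeterminate product → 0, so the limit = 7.

Final answer: 7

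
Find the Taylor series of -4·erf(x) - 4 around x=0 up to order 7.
4·x^7/(21·√(π)) - 4·x^5/(5·√(π)) + 8·x^3/(3·√(π)) - 8·x/√(π) - 4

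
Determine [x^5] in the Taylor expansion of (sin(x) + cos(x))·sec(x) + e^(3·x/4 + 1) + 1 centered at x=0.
Expand to order 5: (sin(x) + cos(x))·sec(x) + e^(3·x/4 + 1) + 1 = x^5·(81·e/40960 + 2/15) + 27·e·x^4/2048 + x^3·(9·e/128 + 1/3) + 9·e·x^2/32 + x·(1 + 3·e/4) + 2 + e + O(x^6).
The coefficient of x^5 is 81·e/40960 + 2/15.

Final answer: 81·e/40960 + 2/15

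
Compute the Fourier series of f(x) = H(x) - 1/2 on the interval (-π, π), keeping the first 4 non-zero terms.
2·sin(x)/π + 2·sin(3·x)/(3·π) + 2·sin(5·x)/(5·π) + 2·sin(7·x)/(7·π)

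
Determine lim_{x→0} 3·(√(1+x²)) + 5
Direct substitution at x = 0 gives 8.

Final answer: 8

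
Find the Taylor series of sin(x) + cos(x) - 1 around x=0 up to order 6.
-x^6/720 + x^5/120 + x^4/24 - x^3/6 - x^2/2 + x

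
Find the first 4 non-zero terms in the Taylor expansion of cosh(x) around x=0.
x^6/720 + x^4/24 + x^2/2 + 1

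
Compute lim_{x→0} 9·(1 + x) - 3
Direct substitution at x = 0 gives 6.

Final answer: 6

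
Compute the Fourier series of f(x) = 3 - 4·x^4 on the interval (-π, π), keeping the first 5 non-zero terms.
(-192 + 32·π^2)·cos(x) + (12 - 8·π^2)·cos(2·x) + (-64/27 + 32·π^2/9)·cos(3·x) + (3/4 - 2·π^2)·cos(4·x) - 4·π^4/5 + 3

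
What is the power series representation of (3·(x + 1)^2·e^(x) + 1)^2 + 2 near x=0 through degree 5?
3799·x^5/20 + 993·x^4/4 + 241·x^3 + 165·x^2 + 72·x + 18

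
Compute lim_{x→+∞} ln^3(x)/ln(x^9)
This is an ∞/∞ indeterminate form as x → +∞.
Write ln(x^9) = 9·ln(x), reducing the quotient to ln^2(x)/9 → ∞.
Limit = ∞.

Final answer: ∞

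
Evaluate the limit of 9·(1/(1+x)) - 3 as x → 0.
Direct substitution at x = 0 gives 6.

Final answer: 6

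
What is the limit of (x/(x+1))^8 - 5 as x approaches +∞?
As x → +∞: x/(x+1) = 1/(1 + 1/x) → 1, and the 8th power of a limit-1 base also → 1; with the additive constant, 1 - 5 = -4.
Limit = -4.

Final answer: -4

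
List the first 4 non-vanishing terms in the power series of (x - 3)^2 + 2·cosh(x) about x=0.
x^4/12 + 2·x^2 - 6·x + 11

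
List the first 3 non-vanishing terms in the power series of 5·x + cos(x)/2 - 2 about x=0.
-x^2/4 + 5·x - 3/2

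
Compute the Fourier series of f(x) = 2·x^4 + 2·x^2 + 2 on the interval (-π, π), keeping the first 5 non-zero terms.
(88 - 16·π^2)·cos(x) + (-4 + 4·π^2)·cos(2·x) + (8/27 - 16·π^2/9)·cos(3·x) + (1/8 + π^2)·cos(4·x) + 2 + 2·π^2/3 + 2·π^4/5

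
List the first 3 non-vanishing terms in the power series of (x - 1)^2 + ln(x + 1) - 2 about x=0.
x^2/2 - x - 1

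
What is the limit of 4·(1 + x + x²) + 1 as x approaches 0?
Direct substitution at x = 0 gives 5.

Final answer: 5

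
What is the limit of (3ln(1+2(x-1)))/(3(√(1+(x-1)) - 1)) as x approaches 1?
Both numerator and denominator → 0 as x → 1; this is a 0/0 indeterminate form.
Expand each to leading order near x = 1: numerator ~ 6·(x - 1), denominator ~ 3·(x - 1)/2.
The limit of the ratio is 4.

Final answer: 4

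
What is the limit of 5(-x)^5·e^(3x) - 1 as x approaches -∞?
The product is a 0·∞ indeterminate form at x → -∞.
Rewrite the product as 5(-x)^5 / e^(-3x) (an ∞/∞ form) and apply L'Hôpital, or use the standard hierarchy e^(3|x|) ≫ |(-x)^5| as x → -∞.
The indeterminate product → 0, so the limit = -1.

Final answer: -1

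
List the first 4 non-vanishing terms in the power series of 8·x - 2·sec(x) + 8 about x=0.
-5·x^4/12 - x^2 + 8·x + 6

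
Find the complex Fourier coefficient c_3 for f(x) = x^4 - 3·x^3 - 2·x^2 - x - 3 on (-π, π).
Compute the real Fourier coefficients first: a_3 = 40/27 - 8·π^2/9, b_3 = 2/3 - 2·π^2.
Then c_3 = (a_3 − i·b_3)/2 = -4·π^2/9 + 20/27 - i/3 + i·π^2.

Final answer: -4·π^2/9 + 20/27 - i/3 + i·π^2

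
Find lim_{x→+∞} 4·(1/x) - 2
Evaluate the dominant behaviour as x → +∞; each term tends to a finite value or vanishes.
Limit = -2.

Final answer: -2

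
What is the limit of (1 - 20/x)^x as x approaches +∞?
As x → +∞: this is the defining limit (1 - 20/x)^x → e^(-20).
Limit = e^(-20).

Final answer: e^(-20)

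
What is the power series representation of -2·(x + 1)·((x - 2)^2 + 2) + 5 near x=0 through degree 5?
-2·x^3 + 6·x^2 - 4·x - 7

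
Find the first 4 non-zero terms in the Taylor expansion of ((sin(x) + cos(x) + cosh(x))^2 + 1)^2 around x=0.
4·x^3/3 + 26·x^2 + 40·x + 25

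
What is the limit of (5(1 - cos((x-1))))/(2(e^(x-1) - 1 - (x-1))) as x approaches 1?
Both numerator and denominator → 0 as x → 1; this is a 0/0 indeterminate form.
Expand each to leading order near x = 1: numerator ~ 5·(x - 1)^2/2, denominator ~ (x - 1)^2.
The limit of the ratio is 5/2.

Final answer: 5/2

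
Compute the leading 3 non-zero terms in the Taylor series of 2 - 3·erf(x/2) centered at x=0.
x^3/(4·√(π)) - 3·x/√(π) + 2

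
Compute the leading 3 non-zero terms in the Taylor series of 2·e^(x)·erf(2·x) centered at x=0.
-20·x^3/(3·√(π)) + 8·x^2/√(π) + 8·x/√(π)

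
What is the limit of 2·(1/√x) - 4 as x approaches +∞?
Evaluate the dominant behaviour as x → +∞; each term tends to a finite value or vanishes.
Limit = -4.

Final answer: -4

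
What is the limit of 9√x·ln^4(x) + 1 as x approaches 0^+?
The product is a 0·∞ indeterminate form at x → 0⁺.
Rewrite the product as 9·ln^4(x) / x^(-1/2) and apply L'Hôpital, or use the standard hierarchy x^(-1/2) ≫ |ln x|^4 as x → 0⁺.
The indeterminate product → 0, so the limit = 1.

Final answer: 1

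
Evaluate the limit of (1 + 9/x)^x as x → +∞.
As x → +∞: this is the defining limit (1 + 9/x)^x → e^9.
Limit = e^(9).

Final answer: e^(9)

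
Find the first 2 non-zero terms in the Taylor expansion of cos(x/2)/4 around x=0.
1/4 - x^2/32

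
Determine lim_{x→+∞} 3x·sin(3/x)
As x → +∞: let u = 3/x → 0⁺; then 3·x·sin(3/x) = 3·3·sin(u)/u → 3·3·1 = 9.
Limit = 9.

Final answer: 9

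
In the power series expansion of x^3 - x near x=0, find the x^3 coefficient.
Expand to order 3: x^3 - x = x^3 - x + O(x^4).
The coefficient of x^3 is 1.

Final answer: 1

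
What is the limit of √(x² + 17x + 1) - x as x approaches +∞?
This is an ∞ − ∞ indeterminate form.
Multiply and divide by the conjugate √(x²+17x + 1) + x; the x² terms cancel, leaving (17x + 1)/(√(x²+17x + 1)+x) → 17/2.
Limit = 17/2.

Final answer: 17/2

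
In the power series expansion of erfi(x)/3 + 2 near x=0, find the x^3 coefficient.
Expand to order 3: erfi(x)/3 + 2 = 2·x^3/(9·√(π)) + 2·x/(3·√(π)) + 2 + O(x^4).
The coefficient of x^3 is 2/(9·√(π)).

Final answer: 2/(9·√(π))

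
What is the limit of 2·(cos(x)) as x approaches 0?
Direct substitution at x = 0 gives 2.

Final answer: 2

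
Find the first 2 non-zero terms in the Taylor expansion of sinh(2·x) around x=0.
4·x^3/3 + 2·x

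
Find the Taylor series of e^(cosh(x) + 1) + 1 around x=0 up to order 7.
31·x^6·e^(2)/720 + x^4·e^(2)/6 + x^2·e^(2)/2 + 1 + e^(2)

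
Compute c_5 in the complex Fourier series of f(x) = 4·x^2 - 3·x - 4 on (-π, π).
Compute the real Fourier coefficients first: a_5 = -16/25, b_5 = -6/5.
Then c_5 = (a_5 − i·b_5)/2 = -8/25 + 3·i/5.

Final answer: -8/25 + 3·i/5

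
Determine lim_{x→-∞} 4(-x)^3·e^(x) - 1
The product is a 0·∞ indeterminate form at x → -∞.
Rewrite the product as 4(-x)^3 / e^(-x) (an ∞/∞ form) and apply L'Hôpital, or use the standard hierarchy e^(|x|) ≫ |(-x)^3| as x → -∞.
The indeterminate product → 0, so the limit = -1.

Final answer: -1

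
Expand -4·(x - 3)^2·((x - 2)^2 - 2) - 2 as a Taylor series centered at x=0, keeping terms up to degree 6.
-4·x^4 + 40·x^3 - 140·x^2 + 192·x - 74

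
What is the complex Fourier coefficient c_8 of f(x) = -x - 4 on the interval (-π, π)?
Compute the real Fourier coefficients first: a_8 = 0, b_8 = 1/4.
Then c_8 = (a_8 − i·b_8)/2 = -i/8.

Final answer: -i/8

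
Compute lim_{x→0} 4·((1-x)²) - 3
Direct substitution at x = 0 gives 1.

Final answer: 1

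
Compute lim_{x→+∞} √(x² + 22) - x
This is an ∞ − ∞ indeterminate form.
Multiply and divide by the conjugate √(x²+22) + x; the x² terms cancel, leaving 22/(√(x²+22)+x) → 0.
Limit = 0.

Final answer: 0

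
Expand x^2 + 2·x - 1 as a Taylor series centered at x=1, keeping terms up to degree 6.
2 + 4·(x - 1) + (x - 1)^2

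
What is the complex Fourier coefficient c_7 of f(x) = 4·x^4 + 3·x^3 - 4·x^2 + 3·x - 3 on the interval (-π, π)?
Compute the real Fourier coefficients first: a_7 = 976/2401 - 32·π^2/49, b_7 = 258/343 + 6·π^2/7.
Then c_7 = (a_7 − i·b_7)/2 = -16·π^2/49 + 488/2401 - 3·i·π^2/7 - 129·i/343.

Final answer: -16·π^2/49 + 488/2401 - 3·i·π^2/7 - 129·i/343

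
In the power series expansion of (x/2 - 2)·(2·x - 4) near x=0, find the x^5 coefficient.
Expand to order 5: (x/2 - 2)·(2·x - 4) = x^2 - 6·x + 8 + O(x^6).
The coefficient of x^5 is 0.

Final answer: 0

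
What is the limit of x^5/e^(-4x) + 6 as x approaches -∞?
The quotient is an ∞/∞ indeterminate form as x → -∞.
Compare growth rates of the dominant terms (exponentials ≫ polynomials ≫ logarithms), or apply L'Hôpital's rule; the quotient → 0.
Adding the constant: 0 + 6 = 6. Limit = 6.

Final answer: 6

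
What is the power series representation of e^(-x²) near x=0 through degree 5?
x^4/2 - x^2 + 1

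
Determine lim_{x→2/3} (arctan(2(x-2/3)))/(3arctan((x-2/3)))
Both numerator and denominator → 0 as x → 2/3; this is a 0/0 indeterminate form.
Expand each to leading order near x = 2/3: numerator ~ 2·(x - 2/3), denominator ~ 3·(x - 2/3).
The limit of the ratio is 2/3.

Final answer: 2/3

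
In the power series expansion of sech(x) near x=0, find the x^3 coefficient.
Expand to order 3: sech(x) = 1 - x^2/2 + O(x^4).
The coefficient of x^3 is 0.

Final answer: 0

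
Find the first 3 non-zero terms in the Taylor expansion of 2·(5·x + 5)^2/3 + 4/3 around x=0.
50·x^2/3 + 100·x/3 + 18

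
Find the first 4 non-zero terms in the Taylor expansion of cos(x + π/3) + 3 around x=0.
√(3)·x^3/12 - x^2/4 - √(3)·x/2 + 7/2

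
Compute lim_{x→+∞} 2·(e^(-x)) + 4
Evaluate the dominant behaviour as x → +∞; each term tends to a finite value or vanishes.
Limit = 4.

Final answer: 4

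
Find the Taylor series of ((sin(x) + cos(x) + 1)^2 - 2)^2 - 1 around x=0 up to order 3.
-44·x^3/3 + 12·x^2 + 16·x + 3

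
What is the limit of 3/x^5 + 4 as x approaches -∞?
Evaluate the dominant behaviour as x → -∞; each term tends to a finite value or vanishes.
Limit = 4.

Final answer: 4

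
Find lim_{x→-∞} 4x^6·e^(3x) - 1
The product is a 0·∞ indeterminate form at x → -∞.
Rewrite the product as 4x^6 / e^(-3x) (an ∞/∞ form) and apply L'Hôpital, or use the standard hierarchy e^(3|x|) ≫ |x^6| as x → -∞.
The indeterminate product → 0, so the limit = -1.

Final answer: -1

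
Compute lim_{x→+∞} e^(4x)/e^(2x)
This is an ∞/∞ indeterminate form as x → +∞.
Rewrite e^(4x)/e^(2x) = e^((4−2)x) = e^(2x); the exponent coefficient is 2 > 0 so e^(2x) → ∞.
Limit = ∞.

Final answer: ∞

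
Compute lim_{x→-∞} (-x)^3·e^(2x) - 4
The product is a 0·∞ indeterminate form at x → -∞.
Rewrite the product as (-x)^3 / e^(-2x) (an ∞/∞ form) and apply L'Hôpital, or use the standard hierarchy e^(2|x|) ≫ |(-x)^3| as x → -∞.
The indeterminate product → 0, so the limit = -4.

Final answer: -4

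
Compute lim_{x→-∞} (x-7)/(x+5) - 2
Evaluate the dominant behaviour as x → -∞; each term tends to a finite value or vanishes.
Limit = -1.

Final answer: -1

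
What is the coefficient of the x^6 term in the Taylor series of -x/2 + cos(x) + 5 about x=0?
Expand to order 6: -x/2 + cos(x) + 5 = -x^6/720 + x^4/24 - x^2/2 - x/2 + 6 + O(x^7).
The coefficient of x^6 is -1/720.

Final answer: -1/720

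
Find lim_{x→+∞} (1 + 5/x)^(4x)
As x → +∞: write (1 + 5/x)^(4x) = ((1 + 5/x)^x)^4 → (e^5)^4 = e^20.
Limit = e^(20).

Final answer: e^(20)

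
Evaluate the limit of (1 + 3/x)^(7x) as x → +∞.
As x → +∞: write (1 + 3/x)^(7x) = ((1 + 3/x)^x)^7 → (e^3)^7 = e^21.
Limit = e^(21).

Final answer: e^(21)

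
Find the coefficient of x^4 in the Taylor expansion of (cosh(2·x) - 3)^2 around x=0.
Expand to order 4: (cosh(2·x) - 3)^2 = 4·x^4/3 - 8·x^2 + 4 + O(x^5).
The coefficient of x^4 is 4/3.

Final answer: 4/3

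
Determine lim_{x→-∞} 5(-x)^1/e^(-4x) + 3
The quotient is an ∞/∞ indeterminate form as x → -∞.
Compare growth rates of the dominant terms (exponentials ≫ polynomials ≫ logarithms), or apply L'Hôpital's rule; the quotient → 0.
Adding the constant: 0 + 3 = 3. Limit = 3.

Final answer: 3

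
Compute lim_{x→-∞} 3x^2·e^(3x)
This is a 0·∞ indeterminate form at x → -∞.
Rewrite the product as 3x^2 / e^(-3x) (an ∞/∞ form) and apply L'Hôpital, or use the standard hierarchy e^(3|x|) ≫ |x^2| as x → -∞.
The indeterminate product → 0, so the limit = 0.

Final answer: 0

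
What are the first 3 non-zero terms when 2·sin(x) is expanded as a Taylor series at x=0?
x^5/60 - x^3/3 + 2·x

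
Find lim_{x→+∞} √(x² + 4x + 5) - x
This is an ∞ − ∞ indeterminate form.
Multiply and divide by the conjugate √(x²+4x + 5) + x; the x² terms cancel, leaving (4x + 5)/(√(x²+4x + 5)+x) → 4/2 = 2.
Limit = 2.

Final answer: 2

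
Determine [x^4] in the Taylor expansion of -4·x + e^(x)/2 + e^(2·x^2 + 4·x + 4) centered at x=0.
Expand to order 4: -4·x + e^(x)/2 + e^(2·x^2 + 4·x + 4) = x^4·(1/48 + 86·e^(4)/3) + x^3·(1/12 + 56·e^(4)/3) + x^2·(1/4 + 10·e^(4)) + x·(-7/2 + 4·e^(4)) + 1/2 + e^(4) + O(x^5).
The coefficient of x^4 is 1/48 + 86·e^(4)/3.

Final answer: 1/48 + 86·e^(4)/3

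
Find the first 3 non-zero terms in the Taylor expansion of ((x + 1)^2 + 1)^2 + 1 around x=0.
8·x^2 + 8·x + 5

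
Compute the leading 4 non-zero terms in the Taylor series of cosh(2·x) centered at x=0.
4·x^6/45 + 2·x^4/3 + 2·x^2 + 1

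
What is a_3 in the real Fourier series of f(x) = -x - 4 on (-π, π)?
a_3 = (1/π) ∫_{-π}^{π} f(x)·cos(3x) dx.
Evaluate the integral (use parity and integration by parts as needed): a_3 = 0.

Final answer: 0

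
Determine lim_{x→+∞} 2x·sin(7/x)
As x → +∞: let u = 7/x → 0⁺; then 2·x·sin(7/x) = 2·7·sin(u)/u → 2·7·1 = 14.
Limit = 14.

Final answer: 14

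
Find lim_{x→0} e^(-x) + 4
Direct substitution at x = 0 gives 5.

Final answer: 5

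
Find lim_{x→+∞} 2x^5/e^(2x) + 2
The quotient is an ∞/∞ indeterminate form as x → +∞.
The exponential denominator e^(2x) dominates the polynomial numerator (e^x ≫ x^5 as x → ∞), so the quotient → 0.
Adding the constant: 0 + 2 = 2. Limit = 2.

Final answer: 2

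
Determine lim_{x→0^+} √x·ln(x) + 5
The product is a 0·∞ indeterminate form at x → 0⁺.
Rewrite the product as ln(x) / x^(-1/2) and apply L'Hôpital, or use the standard hierarchy x^(-1/2) ≫ |ln x| as x → 0⁺.
The indeterminate product → 0, so the limit = 5.

Final answer: 5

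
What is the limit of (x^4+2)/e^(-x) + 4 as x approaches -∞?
The quotient is an ∞/∞ indeterminate form as x → -∞.
Compare growth rates of the dominant terms (exponentials ≫ polynomials ≫ logarithms), or apply L'Hôpital's rule; the quotient → 0.
Adding the constant: 0 + 4 = 4. Limit = 4.

Final answer: 4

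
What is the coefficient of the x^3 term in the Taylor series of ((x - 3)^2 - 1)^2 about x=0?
Expand to order 3: ((x - 3)^2 - 1)^2 = -12·x^3 + 52·x^2 - 96·x + 64 + O(x^4).
The coefficient of x^3 is -12.

Final answer: -12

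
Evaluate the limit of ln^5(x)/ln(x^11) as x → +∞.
This is an ∞/∞ indeterminate form as x → +∞.
Write ln(x^11) = 11·ln(x), reducing the quotient to ln^4(x)/11 → ∞.
Limit = ∞.

Final answer: ∞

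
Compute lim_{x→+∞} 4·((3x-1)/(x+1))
Evaluate the dominant behaviour as x → +∞; each term tends to a finite value or vanishes.
Limit = 12.

Final answer: 12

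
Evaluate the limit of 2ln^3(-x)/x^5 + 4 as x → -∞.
The quotient is an ∞/∞ indeterminate form as x → -∞.
Compare growth rates of the dominant terms (exponentials ≫ polynomials ≫ logarithms), or apply L'Hôpital's rule; the quotient → 0.
Adding the constant: 0 + 4 = 4. Limit = 4.

Final answer: 4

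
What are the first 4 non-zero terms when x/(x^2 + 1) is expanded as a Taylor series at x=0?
-x^7 + x^5 - x^3 + x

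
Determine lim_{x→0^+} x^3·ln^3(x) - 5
The product is a 0·∞ indeterminate form at x → 0⁺.
Rewrite the product as ln^3(x) / x^(-3) and apply L'Hôpital, or use the standard hierarchy x^(-3) ≫ |ln x|^3 as x → 0⁺.
The indeterminate product → 0, so the limit = -5.

Final answer: -5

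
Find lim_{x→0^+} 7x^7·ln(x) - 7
The product is a 0·∞ indeterminate form at x → 0⁺.
Rewrite the product as 7·ln(x) / x^(-7) and apply L'Hôpital, or use the standard hierarchy x^(-7) ≫ |ln x| as x → 0⁺.
The indeterminate product → 0, so the limit = -7.

Final answer: -7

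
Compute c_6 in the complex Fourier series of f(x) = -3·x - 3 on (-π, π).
Compute the real Fourier coefficients first: a_6 = 0, b_6 = 1.
Then c_6 = (a_6 − i·b_6)/2 = -i/2.

Final answer: -i/2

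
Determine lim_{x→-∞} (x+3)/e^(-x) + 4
The quotient is an ∞/∞ indeterminate form as x → -∞.
Compare growth rates of the dominant terms (exponentials ≫ polynomials ≫ logarithms), or apply L'Hôpital's rule; the quotient → 0.
Adding the constant: 0 + 4 = 4. Limit = 4.

Final answer: 4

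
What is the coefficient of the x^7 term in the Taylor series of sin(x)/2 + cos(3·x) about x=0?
Expand to order 7: sin(x)/2 + cos(3·x) = -x^7/10080 - 81·x^6/80 + x^5/240 + 27·x^4/8 - x^3/12 - 9·x^2/2 + x/2 + 1 + O(x^8).
The coefficient of x^7 is -1/10080.

Final answer: -1/10080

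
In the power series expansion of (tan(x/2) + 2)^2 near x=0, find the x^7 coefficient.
Expand to order 7: (tan(x/2) + 2)^2 = 17·x^7/10080 + 17·x^6/2880 + x^5/60 + x^4/24 + x^3/6 + x^2/4 + 2·x + 4 + O(x^8).
The coefficient of x^7 is 17/10080.

Final answer: 17/10080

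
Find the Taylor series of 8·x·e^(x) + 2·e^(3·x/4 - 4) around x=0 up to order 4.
x^4·(27·e^(-4)/1024 + 4/3) + x^3·(9·e^(-4)/64 + 4) + x^2·(9·e^(-4)/16 + 8) + x·(3·e^(-4)/2 + 8) + 2·e^(-4)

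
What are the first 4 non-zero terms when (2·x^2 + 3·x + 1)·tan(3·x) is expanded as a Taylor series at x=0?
27·x^4 + 15·x^3 + 9·x^2 + 3·x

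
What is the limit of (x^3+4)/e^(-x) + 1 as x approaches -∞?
The quotient is an ∞/∞ indeterminate form as x → -∞.
Compare growth rates of the dominant terms (exponentials ≫ polynomials ≫ logarithms), or apply L'Hôpital's rule; the quotient → 0.
Adding the constant: 0 + 1 = 1. Limit = 1.

Final answer: 1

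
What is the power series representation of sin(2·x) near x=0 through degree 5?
4·x^5/15 - 4·x^3/3 + 2·x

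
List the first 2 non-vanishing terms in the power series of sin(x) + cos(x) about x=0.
x + 1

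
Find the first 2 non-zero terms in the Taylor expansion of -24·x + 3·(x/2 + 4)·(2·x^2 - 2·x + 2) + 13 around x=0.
37 - 45·x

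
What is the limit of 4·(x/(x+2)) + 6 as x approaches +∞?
Evaluate the dominant behaviour as x → +∞; each term tends to a finite value or vanishes.
Limit = 10.

Final answer: 10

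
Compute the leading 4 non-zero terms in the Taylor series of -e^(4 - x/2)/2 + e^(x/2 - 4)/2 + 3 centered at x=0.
x^3·(e^(-4)/96 + e^(4)/96) + x^2·(-e^(4)/16 + e^(-4)/16) + x·(e^(-4)/4 + e^(4)/4) - e^(4)/2 + e^(-4)/2 + 3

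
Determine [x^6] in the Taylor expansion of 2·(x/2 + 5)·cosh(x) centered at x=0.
Expand to order 6: 2·(x/2 + 5)·cosh(x) = x^6/72 + x^5/24 + 5·x^4/12 + x^3/2 + 5·x^2 + x + 10 + O(x^7).
The coefficient of x^6 is 1/72.

Final answer: 1/72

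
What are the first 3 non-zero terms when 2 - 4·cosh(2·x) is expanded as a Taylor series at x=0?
-8·x^4/3 - 8·x^2 - 2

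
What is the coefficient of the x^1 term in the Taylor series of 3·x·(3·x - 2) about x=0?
Expand to order 1: 3·x·(3·x - 2) = -6·x + O(x^2).
The coefficient of x^1 is -6.

Final answer: -6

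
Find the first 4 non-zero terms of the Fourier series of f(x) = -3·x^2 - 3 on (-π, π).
12·cos(x) - 3·cos(2·x) + 4·cos(3·x)/3 - π^2 - 3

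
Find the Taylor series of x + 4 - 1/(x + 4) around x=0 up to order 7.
x^7/65536 - x^6/16384 + x^5/4096 - x^4/1024 + x^3/256 - x^2/64 + 17·x/16 + 15/4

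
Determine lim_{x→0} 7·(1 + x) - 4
Direct substitution at x = 0 gives 3.

Final answer: 3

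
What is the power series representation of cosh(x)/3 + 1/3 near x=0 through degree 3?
x^2/6 + 2/3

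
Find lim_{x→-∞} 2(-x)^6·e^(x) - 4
The product is a 0·∞ indeterminate form at x → -∞.
Rewrite the product as 2(-x)^6 / e^(-x) (an ∞/∞ form) and apply L'Hôpital, or use the standard hierarchy e^(|x|) ≫ |(-x)^6| as x → -∞.
The indeterminate product → 0, so the limit = -4.

Final answer: -4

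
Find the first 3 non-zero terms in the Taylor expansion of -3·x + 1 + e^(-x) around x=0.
x^2/2 - 4·x + 2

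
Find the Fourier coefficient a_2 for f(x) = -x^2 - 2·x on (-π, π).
a_2 = (1/π) ∫_{-π}^{π} f(x)·cos(2x) dx.
Evaluate the integral (use parity and integration by parts as needed): a_2 = -1.

Final answer: -1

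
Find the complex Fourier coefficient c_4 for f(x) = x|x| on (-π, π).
Compute the real Fourier coefficients first: a_4 = 0, b_4 = -π/2.
Then c_4 = (a_4 − i·b_4)/2 = i·π/4.

Final answer: i·π/4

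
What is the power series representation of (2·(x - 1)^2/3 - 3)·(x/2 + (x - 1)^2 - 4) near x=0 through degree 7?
2·x^4/3 - 7·x^3/3 - 7·x^2/3 + 15·x/2 + 7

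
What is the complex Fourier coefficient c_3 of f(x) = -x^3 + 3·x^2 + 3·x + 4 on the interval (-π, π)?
Compute the real Fourier coefficients first: a_3 = -4/3, b_3 = 22/9 - 2·π^2/3.
Then c_3 = (a_3 − i·b_3)/2 = -2/3 - 11·i/9 + i·π^2/3.

Final answer: -2/3 - 11·i/9 + i·π^2/3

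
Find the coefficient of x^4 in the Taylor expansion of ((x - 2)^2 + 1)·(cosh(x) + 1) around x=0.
Expand to order 4: ((x - 2)^2 + 1)·(cosh(x) + 1) = 17·x^4/24 - 2·x^3 + 9·x^2/2 - 8·x + 10 + O(x^5).
The coefficient of x^4 is 17/24.

Final answer: 17/24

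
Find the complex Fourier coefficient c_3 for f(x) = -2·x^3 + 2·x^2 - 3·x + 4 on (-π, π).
Compute the real Fourier coefficients first: a_3 = -8/9, b_3 = -4·π^2/3 - 10/9.
Then c_3 = (a_3 − i·b_3)/2 = -4/9 + 5·i/9 + 2·i·π^2/3.

Final answer: -4/9 + 5·i/9 + 2·i·π^2/3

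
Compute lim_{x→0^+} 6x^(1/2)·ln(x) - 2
The product is a 0·∞ indeterminate form at x → 0⁺.
Rewrite the product as 6·ln(x) / x^(-1/2) and apply L'Hôpital, or use the standard hierarchy x^(-1/2) ≫ |ln x| as x → 0⁺.
The indeterminate product → 0, so the limit = -2.

Final answer: -2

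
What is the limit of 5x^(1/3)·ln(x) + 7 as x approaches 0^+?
The product is a 0·∞ indeterminate form at x → 0⁺.
Rewrite the product as 5·ln(x) / x^(-1/3) and apply L'Hôpital, or use the standard hierarchy x^(-1/3) ≫ |ln x| as x → 0⁺.
The indeterminate product → 0, so the limit = 7.

Final answer: 7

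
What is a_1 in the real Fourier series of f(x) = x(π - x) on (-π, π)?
a_1 = (1/π) ∫_{-π}^{π} f(x)·cos(1x) dx.
Evaluate the integral (use parity and integration by parts as needed): a_1 = 4.

Final answer: 4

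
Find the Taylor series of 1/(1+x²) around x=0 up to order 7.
-x^6 + x^4 - x^2 + 1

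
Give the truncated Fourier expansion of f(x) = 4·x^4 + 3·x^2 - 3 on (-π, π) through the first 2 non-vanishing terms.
(180 - 32·π^2)·cos(x) - 3 + π^2 + 4·π^4/5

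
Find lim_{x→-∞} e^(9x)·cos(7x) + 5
Evaluate the dominant behaviour as x → -∞; each term tends to a finite value or vanishes.
Limit = 5.

Final answer: 5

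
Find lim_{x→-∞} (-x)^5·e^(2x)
This is a 0·∞ indeterminate form at x → -∞.
Rewrite the product as (-x)^5 / e^(-2x) (an ∞/∞ form) and apply L'Hôpital, or use the standard hierarchy e^(2|x|) ≫ |(-x)^5| as x → -∞.
The indeterminate product → 0, so the limit = 0.

Final answer: 0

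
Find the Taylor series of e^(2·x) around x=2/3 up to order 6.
e^(4/3) + 2·e^(4/3)·(x - 2/3) + 2·e^(4/3)·(x - 2/3)^2 + 4·e^(4/3)·(x - 2/3)^3/3 + 2·e^(4/3)·(x - 2/3)^4/3 + 4·e^(4/3)·(x - 2/3)^5/15 + 4·e^(4/3)·(x - 2/3)^6/45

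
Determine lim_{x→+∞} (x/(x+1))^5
As x → +∞: x/(x+1) = 1/(1 + 1/x) → 1, and the 5th power of a limit-1 base also → 1.
Limit = 1.

Final answer: 1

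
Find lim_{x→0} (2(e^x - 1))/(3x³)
Both numerator and denominator → 0 as x → 0; this is a 0/0 indeterminate form.
Expand each to leading order near x = 0: numerator ~ 2·x, denominator ~ 3·x^3.
The limit of the ratio is ∞.

Final answer: ∞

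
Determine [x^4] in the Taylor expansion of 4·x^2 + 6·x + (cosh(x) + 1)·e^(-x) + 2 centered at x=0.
Expand to order 4: 4·x^2 + 6·x + (cosh(x) + 1)·e^(-x) + 2 = 3·x^4/8 - 5·x^3/6 + 11·x^2/2 + 4·x + 4 + O(x^5).
The coefficient of x^4 is 3/8.

Final answer: 3/8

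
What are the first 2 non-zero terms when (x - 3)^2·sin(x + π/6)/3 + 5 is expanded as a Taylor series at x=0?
x·(-1 + 3·√(3)/2) + 13/2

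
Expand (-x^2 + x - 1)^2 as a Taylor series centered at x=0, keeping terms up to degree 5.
x^4 - 2·x^3 + 3·x^2 - 2·x + 1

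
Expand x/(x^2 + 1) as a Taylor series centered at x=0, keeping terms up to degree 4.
-x^3 + x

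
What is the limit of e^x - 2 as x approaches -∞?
Evaluate the dominant behaviour as x → -∞; each term tends to a finite value or vanishes.
Limit = -2.

Final answer: -2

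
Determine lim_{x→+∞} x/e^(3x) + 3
The quotient is an ∞/∞ indeterminate form as x → +∞.
The exponential denominator e^(3x) dominates the polynomial numerator (e^x ≫ x as x → ∞), so the quotient → 0.
Adding the constant: 0 + 3 = 3. Limit = 3.

Final answer: 3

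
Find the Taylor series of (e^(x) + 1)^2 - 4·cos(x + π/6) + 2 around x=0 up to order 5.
3·x^5/10 + x^4·(3/4 - √(3)/12) + 4·x^3/3 + x^2·(√(3) + 3) + 6·x - 2·√(3) + 6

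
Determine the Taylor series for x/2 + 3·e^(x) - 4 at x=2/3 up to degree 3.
-11/3 + 3·e^(2/3) + (1/2 + 3·e^(2/3))·(x - 2/3) + 3·e^(2/3)·(x - 2/3)^2/2 + e^(2/3)·(x - 2/3)^3/2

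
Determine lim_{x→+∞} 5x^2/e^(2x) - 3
The quotient is an ∞/∞ indeterminate form as x → +∞.
The exponential denominator e^(2x) dominates the polynomial numerator (e^x ≫ x^2 as x → ∞), so the quotient → 0.
Adding the constant: 0 - 3 = -3. Limit = -3.

Final answer: -3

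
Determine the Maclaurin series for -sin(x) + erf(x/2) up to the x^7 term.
x^7·(1/5040 - 1/(2688·√(π))) + x^5·(-1/120 + 1/(160·√(π))) + x^3·(1/6 - 1/(12·√(π))) + x·(-1 + 1/√(π))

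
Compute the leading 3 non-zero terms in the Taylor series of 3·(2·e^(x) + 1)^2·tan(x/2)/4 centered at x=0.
129·x^3/32 + 9·x^2/2 + 27·x/8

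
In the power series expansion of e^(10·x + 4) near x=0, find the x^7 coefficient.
Expand to order 7: e^(10·x + 4) = 125000·x^7·e^(4)/63 + 12500·x^6·e^(4)/9 + 2500·x^5·e^(4)/3 + 1250·x^4·e^(4)/3 + 500·x^3·e^(4)/3 + 50·x^2·e^(4) + 10·x·e^(4) + e^(4) + O(x^8).
The coefficient of x^7 is 125000·e^(4)/63.

Final answer: 125000·e^(4)/63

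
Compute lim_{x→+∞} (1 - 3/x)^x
As x → +∞: this is the defining limit (1 - 3/x)^x → e^(-3).
Limit = e^(-3).

Final answer: e^(-3)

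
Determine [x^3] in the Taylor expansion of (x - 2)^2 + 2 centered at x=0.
Expand to order 3: (x - 2)^2 + 2 = x^2 - 4·x + 6 + O(x^4).
The coefficient of x^3 is 0.

Final answer: 0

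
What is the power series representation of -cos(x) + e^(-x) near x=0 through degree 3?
-x^3/6 + x^2 - x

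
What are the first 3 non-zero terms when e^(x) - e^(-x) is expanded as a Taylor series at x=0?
x^5/60 + x^3/3 + 2·x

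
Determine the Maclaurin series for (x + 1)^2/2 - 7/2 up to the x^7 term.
x^2/2 + x - 3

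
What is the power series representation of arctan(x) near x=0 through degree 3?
-x^3/3 + x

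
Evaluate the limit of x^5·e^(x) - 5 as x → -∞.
The product is a 0·∞ indeterminate form at x → -∞.
Rewrite the product as x^5 / e^(-x) (an ∞/∞ form) and apply L'Hôpital, or use the standard hierarchy e^(|x|) ≫ |x^5| as x → -∞.
The indeterminate product → 0, so the limit = -5.

Final answer: -5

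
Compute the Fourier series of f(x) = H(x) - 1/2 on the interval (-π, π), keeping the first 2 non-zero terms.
2·sin(x)/π + 2·sin(3·x)/(3·π)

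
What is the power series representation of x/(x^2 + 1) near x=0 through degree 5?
x^5 - x^3 + x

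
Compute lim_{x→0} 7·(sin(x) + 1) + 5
Direct substitution at x = 0 gives 12.

Final answer: 12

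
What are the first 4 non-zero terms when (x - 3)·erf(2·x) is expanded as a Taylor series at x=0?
-16·x^4/(3·√(π)) + 16·x^3/√(π) + 4·x^2/√(π) - 12·x/√(π)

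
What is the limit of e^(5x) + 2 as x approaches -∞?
Evaluate the dominant behaviour as x → -∞; each term tends to a finite value or vanishes.
Limit = 2.

Final answer: 2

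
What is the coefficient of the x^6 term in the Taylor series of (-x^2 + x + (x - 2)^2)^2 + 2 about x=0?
Expand to order 6: (-x^2 + x + (x - 2)^2)^2 + 2 = 9·x^2 - 24·x + 18 + O(x^7).
The coefficient of x^6 is 0.

Final answer: 0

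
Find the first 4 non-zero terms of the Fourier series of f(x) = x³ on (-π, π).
(-12 + 2·π^2)·sin(x) + (3/2 - π^2)·sin(2·x) + (-4/9 + 2·π^2/3)·sin(3·x) + (3/16 - π^2/2)·sin(4·x)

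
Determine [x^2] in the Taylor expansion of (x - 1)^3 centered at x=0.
Expand to order 2: (x - 1)^3 = -3·x^2 + 3·x - 1 + O(x^3).
The coefficient of x^2 is -3.

Final answer: -3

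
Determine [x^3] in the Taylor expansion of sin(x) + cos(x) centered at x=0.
Expand to order 3: sin(x) + cos(x) = -x^3/6 - x^2/2 + x + 1 + O(x^4).
The coefficient of x^3 is -1/6.

Final answer: -1/6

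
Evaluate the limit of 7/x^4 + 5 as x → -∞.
Evaluate the dominant behaviour as x → -∞; each term tends to a finite value or vanishes.
Limit = 5.

Final answer: 5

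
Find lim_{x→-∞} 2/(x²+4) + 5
Evaluate the dominant behaviour as x → -∞; each term tends to a finite value or vanishes.
Limit = 5.

Final answer: 5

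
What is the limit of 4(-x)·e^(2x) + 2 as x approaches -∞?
The product is a 0·∞ indeterminate form at x → -∞.
Rewrite the product as 4(-x) / e^(-2x) (an ∞/∞ form) and apply L'Hôpital, or use the standard hierarchy e^(2|x|) ≫ |(-x)| as x → -∞.
The indeterminate product → 0, so the limit = 2.

Final answer: 2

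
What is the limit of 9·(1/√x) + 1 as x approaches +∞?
Evaluate the dominant behaviour as x → +∞; each term tends to a finite value or vanishes.
Limit = 1.

Final answer: 1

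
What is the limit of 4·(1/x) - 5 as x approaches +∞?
Evaluate the dominant behaviour as x → +∞; each term tends to a finite value or vanishes.
Limit = -5.

Final answer: -5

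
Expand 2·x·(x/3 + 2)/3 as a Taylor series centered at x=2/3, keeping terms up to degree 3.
80/81 + 44·(x - 2/3)/27 + 2·(x - 2/3)^2/9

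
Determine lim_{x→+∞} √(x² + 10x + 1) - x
This is an ∞ − ∞ indeterminate form.
Multiply and divide by the conjugate √(x²+10x + 1) + x; the x² terms cancel, leaving (10x + 1)/(√(x²+10x + 1)+x) → 10/2 = 5.
Limit = 5.

Final answer: 5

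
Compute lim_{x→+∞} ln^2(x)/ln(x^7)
This is an ∞/∞ indeterminate form as x → +∞.
Write ln(x^7) = 7·ln(x), reducing the quotient to ln(x)/7 → ∞.
Limit = ∞.

Final answer: ∞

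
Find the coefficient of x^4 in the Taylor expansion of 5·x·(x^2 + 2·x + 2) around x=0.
Expand to order 4: 5·x·(x^2 + 2·x + 2) = 5·x^3 + 10·x^2 + 10·x + O(x^5).
The coefficient of x^4 is 0.

Final answer: 0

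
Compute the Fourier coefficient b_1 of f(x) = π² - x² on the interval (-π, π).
b_1 = (1/π) ∫_{-π}^{π} f(x)·sin(1x) dx.
Evaluate the integral (use parity and integration by parts as needed): b_1 = 0.

Final answer: 0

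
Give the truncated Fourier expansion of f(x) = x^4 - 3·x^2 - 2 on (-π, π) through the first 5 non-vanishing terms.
(60 - 8·π^2)·cos(x) + (-6 + 2·π^2)·cos(2·x) + (52/27 - 8·π^2/9)·cos(3·x) + (-15/16 + π^2/2)·cos(4·x) - π^2 - 2 + π^4/5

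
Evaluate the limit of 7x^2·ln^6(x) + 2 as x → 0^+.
The product is a 0·∞ indeterminate form at x → 0⁺.
Rewrite the product as 7·ln^6(x) / x^(-2) and apply L'Hôpital, or use the standard hierarchy x^(-2) ≫ |ln x|^6 as x → 0⁺.
The indeterminate product → 0, so the limit = 2.

Final answer: 2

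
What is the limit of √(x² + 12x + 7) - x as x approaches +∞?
This is an ∞ − ∞ indeterminate form.
Multiply and divide by the conjugate √(x²+12x + 7) + x; the x² terms cancel, leaving (12x + 7)/(√(x²+12x + 7)+x) → 12/2 = 6.
Limit = 6.

Final answer: 6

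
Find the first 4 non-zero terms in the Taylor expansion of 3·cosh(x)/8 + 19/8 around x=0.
x^6/1920 + x^4/64 + 3·x^2/16 + 11/4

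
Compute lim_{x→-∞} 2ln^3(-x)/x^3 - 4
The quotient is an ∞/∞ indeterminate form as x → -∞.
Compare growth rates of the dominant terms (exponentials ≫ polynomials ≫ logarithms), or apply L'Hôpital's rule; the quotient → 0.
Adding the constant: 0 - 4 = -4. Limit = -4.

Final answer: -4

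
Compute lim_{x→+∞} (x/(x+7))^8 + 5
As x → +∞: x/(x+7) = 1/(1 + 7/x) → 1, and the 8th power of a limit-1 base also → 1; with the additive constant, 1 + 5 = 6.
Limit = 6.

Final answer: 6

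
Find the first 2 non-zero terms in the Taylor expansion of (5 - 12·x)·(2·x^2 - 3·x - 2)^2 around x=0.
12·x + 20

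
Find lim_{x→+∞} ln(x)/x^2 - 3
The quotient is an ∞/∞ indeterminate form as x → +∞.
The polynomial denominator x^2 dominates the logarithmic numerator (any positive power of x ≫ ln(x) as x → ∞), so the quotient → 0.
Adding the constant: 0 - 3 = -3. Limit = -3.

Final answer: -3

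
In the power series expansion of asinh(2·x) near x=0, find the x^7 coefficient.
Expand to order 7: asinh(2·x) = -40·x^7/7 + 12·x^5/5 - 4·x^3/3 + 2·x + O(x^8).
The coefficient of x^7 is -40/7.

Final answer: -40/7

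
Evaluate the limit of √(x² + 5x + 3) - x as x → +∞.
As x → +∞: multiply by the conjugate to get (5x+3)/(√(x²+5x+3)+x); the denominator ~ 2x, so the limit is 5/2.
Limit = 5/2.

Final answer: 5/2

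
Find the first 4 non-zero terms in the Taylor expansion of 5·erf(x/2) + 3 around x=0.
x^5/(32·√(π)) - 5·x^3/(12·√(π)) + 5·x/√(π) + 3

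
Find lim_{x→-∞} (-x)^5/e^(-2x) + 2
The quotient is an ∞/∞ indeterminate form as x → -∞.
Compare growth rates of the dominant terms (exponentials ≫ polynomials ≫ logarithms), or apply L'Hôpital's rule; the quotient → 0.
Adding the constant: 0 + 2 = 2. Limit = 2.

Final answer: 2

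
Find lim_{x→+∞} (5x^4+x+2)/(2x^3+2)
This is an ∞/∞ indeterminate form as x → +∞.
Divide numerator and denominator by x^4 and let the lower-order terms vanish; the numerator's degree 4 exceeds the denominator's degree 3, so the quotient diverges.
Limit = ∞.

Final answer: ∞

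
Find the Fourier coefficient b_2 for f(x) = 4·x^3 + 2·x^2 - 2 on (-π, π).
b_2 = (1/π) ∫_{-π}^{π} f(x)·sin(2x) dx.
Evaluate the integral (use parity and integration by parts as needed): b_2 = 6 - 4·π^2.

Final answer: 6 - 4·π^2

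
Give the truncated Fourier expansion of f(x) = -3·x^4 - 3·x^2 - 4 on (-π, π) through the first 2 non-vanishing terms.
(-132 + 24·π^2)·cos(x) - 3·π^4/5 - π^2 - 4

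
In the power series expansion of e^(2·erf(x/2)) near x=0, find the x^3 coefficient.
Expand to order 3: e^(2·erf(x/2)) = x^3·(-1/(6·√(π)) + 4/(3·π^(3/2))) + 2·x^2/π + 2·x/√(π) + 1 + O(x^4).
The coefficient of x^3 is -1/(6·√(π)) + 4/(3·π^(3/2)).

Final answer: -1/(6·√(π)) + 4/(3·π^(3/2))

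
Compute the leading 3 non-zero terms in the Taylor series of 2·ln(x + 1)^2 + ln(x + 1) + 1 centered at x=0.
3·x^2/2 + x + 1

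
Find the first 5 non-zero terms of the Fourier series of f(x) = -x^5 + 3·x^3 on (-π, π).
(-276 - 2·π^4 + 46·π^2)·sin(x) + (-8·π^2 + 12 + π^4)·sin(2·x) + (-2·π^4/3 - 188/81 + 94·π^2/27)·sin(3·x) + (-17·π^2/8 + 51/64 + π^4/2)·sin(4·x) + (-2·π^4/5 - 228/625 + 38·π^2/25)·sin(5·x)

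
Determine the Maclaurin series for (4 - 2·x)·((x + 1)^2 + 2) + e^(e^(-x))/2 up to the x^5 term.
-13·e·x^5/60 + 5·e·x^4/16 + x^3·(-2 - 5·e/12) + e·x^2/2 + x·(2 - e/2) + e/2 + 12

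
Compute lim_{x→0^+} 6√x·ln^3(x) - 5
The product is a 0·∞ indeterminate form at x → 0⁺.
Rewrite the product as 6·ln^3(x) / x^(-1/2) and apply L'Hôpital, or use the standard hierarchy x^(-1/2) ≫ |ln x|^3 as x → 0⁺.
The indeterminate product → 0, so the limit = -5.

Final answer: -5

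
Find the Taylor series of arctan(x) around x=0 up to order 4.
-x^3/3 + x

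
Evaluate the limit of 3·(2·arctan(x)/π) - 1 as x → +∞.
Evaluate the dominant behaviour as x → +∞; each term tends to a finite value or vanishes.
Limit = 2.

Final answer: 2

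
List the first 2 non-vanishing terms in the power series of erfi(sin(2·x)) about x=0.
8·x^3/(3·√(π)) + 4·x/√(π)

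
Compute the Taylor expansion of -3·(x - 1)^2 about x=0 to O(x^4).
-3·x^2 + 6·x - 3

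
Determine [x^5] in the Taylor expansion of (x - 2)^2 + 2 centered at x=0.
Expand to order 5: (x - 2)^2 + 2 = x^2 - 4·x + 6 + O(x^6).
The coefficient of x^5 is 0.

Final answer: 0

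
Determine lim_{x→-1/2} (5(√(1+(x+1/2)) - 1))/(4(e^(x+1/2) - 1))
Both numerator and denominator → 0 as x → -1/2; this is a 0/0 indeterminate form.
Expand each to leading order near x = -1/2: numerator ~ 5·(x + 1/2)/2, denominator ~ 4·(x + 1/2).
The limit of the ratio is 5/8.

Final answer: 5/8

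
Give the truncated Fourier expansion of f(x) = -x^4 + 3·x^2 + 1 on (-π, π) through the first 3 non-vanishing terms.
(-60 + 8·π^2)·cos(x) + (6 - 2·π^2)·cos(2·x) - π^4/5 + 1 + π^2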